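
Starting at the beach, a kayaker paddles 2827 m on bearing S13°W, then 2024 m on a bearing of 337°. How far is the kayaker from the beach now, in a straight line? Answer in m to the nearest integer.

1682 m

Leg 1 (S13°W, 2827 m): east 2827 sin 193° = -635.94, north 2827 cos 193° = -2754.54
Leg 2 (337°, 2024 m): east 2024 sin 337° = -790.84, north 2024 cos 337° = 1863.10
Net: -1426.78 east, -891.44 north. Distance = √((-1426.78)² + (-891.44)²) = 1682.368 m.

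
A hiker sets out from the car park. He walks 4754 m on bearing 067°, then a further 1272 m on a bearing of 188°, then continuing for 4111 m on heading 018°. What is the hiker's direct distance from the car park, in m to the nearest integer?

7088 m

Leg 1 (067°, 4754 m): east 4754 sin 67° = 4376.08, north 4754 cos 67° = 1857.54
Leg 2 (188°, 1272 m): east 1272 sin 188° = -177.03, north 1272 cos 188° = -1259.62
Leg 3 (018°, 4111 m): east 4111 sin 18° = 1270.37, north 4111 cos 18° = 3909.79
Net: 5469.42 east, 4507.71 north. Distance = √((5469.42)² + (4507.71)²) = 7087.595 m.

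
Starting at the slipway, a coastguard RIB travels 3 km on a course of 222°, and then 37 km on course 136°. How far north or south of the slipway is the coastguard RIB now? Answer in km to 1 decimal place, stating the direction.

28.8 km south

Leg 1 (222°, 3 km): east 3 sin 222° = -2.01, north 3 cos 222° = -2.23
Leg 2 (136°, 37 km): east 37 sin 136° = 25.70, north 37 cos 136° = -26.62
Net north component: -28.85 km.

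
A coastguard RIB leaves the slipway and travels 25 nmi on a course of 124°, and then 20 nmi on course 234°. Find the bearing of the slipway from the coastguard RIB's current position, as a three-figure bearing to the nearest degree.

Leg 1 (124°, 25 nmi): east 25 sin 124° = 20.73, north 25 cos 124° = -13.98
Leg 2 (234°, 20 nmi): east 20 sin 234° = -16.18, north 20 cos 234° = -11.76
Net displacement: 4.55 east, -25.74 north. Direction back to start is (-4.55, 25.74): bearing = atan2(-4.55, 25.74) mod 360° = 349.98° ≈ 350°.

350°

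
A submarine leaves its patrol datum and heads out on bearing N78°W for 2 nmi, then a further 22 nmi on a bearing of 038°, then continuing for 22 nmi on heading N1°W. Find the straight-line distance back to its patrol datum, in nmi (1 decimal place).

Leg 1 (N78°W, 2 nmi): east 2 sin 282° = -1.96, north 2 cos 282° = 0.42
Leg 2 (038°, 22 nmi): east 22 sin 38° = 13.54, north 22 cos 38° = 17.34
Leg 3 (N1°W, 22 nmi): east 22 sin 359° = -0.38, north 22 cos 359° = 22.00
Net: 11.20 east, 39.75 north. Distance = √((11.20)² + (39.75)²) = 41.298 nmi.

41.3 nmi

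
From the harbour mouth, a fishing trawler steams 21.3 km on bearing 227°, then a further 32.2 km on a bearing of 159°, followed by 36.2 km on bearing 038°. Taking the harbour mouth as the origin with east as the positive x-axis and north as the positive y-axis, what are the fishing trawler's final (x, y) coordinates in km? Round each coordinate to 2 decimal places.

Leg 1 (227°, 21.3 km): east 21.3 sin 227° = -15.58, north 21.3 cos 227° = -14.53
Leg 2 (159°, 32.2 km): east 32.2 sin 159° = 11.54, north 32.2 cos 159° = -30.06
Leg 3 (038°, 36.2 km): east 36.2 sin 38° = 22.29, north 36.2 cos 38° = 28.53
Summing: 18.25 km east, -16.06 km north → (18.25, -16.06).

(18.25, -16.06)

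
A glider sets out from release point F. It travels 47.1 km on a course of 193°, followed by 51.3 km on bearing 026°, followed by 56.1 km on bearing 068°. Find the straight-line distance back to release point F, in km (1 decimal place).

67.3 km

Leg 1 (193°, 47.1 km): east 47.1 sin 193° = -10.60, north 47.1 cos 193° = -45.89
Leg 2 (026°, 51.3 km): east 51.3 sin 26° = 22.49, north 51.3 cos 26° = 46.11
Leg 3 (068°, 56.1 km): east 56.1 sin 68° = 52.02, north 56.1 cos 68° = 21.02
Net: 63.91 east, 21.23 north. Distance = √((63.91)² + (21.23)²) = 67.342 km.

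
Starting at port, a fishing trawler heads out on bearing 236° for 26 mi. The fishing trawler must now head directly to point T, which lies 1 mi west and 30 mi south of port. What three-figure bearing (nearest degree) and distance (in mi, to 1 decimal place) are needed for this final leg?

Leg 1 (236°, 26 mi): east 26 sin 236° = -21.55, north 26 cos 236° = -14.54
Current position: (-21.55, -14.54). Target: (-1, -30). Remaining: Δeast = 20.55, Δnorth = -15.46.
Bearing = atan2(20.55, -15.46) mod 360° = 126.95°; distance = √((20.55)² + (-15.46)²) = 25.721 mi.

127°, 25.7 mi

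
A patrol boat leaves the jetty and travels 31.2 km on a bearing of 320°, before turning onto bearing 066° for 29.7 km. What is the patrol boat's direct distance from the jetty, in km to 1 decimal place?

Leg 1 (320°, 31.2 km): east 31.2 sin 320° = -20.05, north 31.2 cos 320° = 23.90
Leg 2 (066°, 29.7 km): east 29.7 sin 66° = 27.13, north 29.7 cos 66° = 12.08
Net: 7.08 east, 35.98 north. Distance = √((7.08)² + (35.98)²) = 36.670 km.

36.7 km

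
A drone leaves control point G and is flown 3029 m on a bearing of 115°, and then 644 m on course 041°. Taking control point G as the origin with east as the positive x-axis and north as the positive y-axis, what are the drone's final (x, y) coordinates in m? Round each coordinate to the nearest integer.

Leg 1 (115°, 3029 m): east 3029 sin 115° = 2745.21, north 3029 cos 115° = -1280.11
Leg 2 (041°, 644 m): east 644 sin 41° = 422.50, north 644 cos 41° = 486.03
Summing: 3167.71 m east, -794.08 m north → (3168, -794).

(3168, -794)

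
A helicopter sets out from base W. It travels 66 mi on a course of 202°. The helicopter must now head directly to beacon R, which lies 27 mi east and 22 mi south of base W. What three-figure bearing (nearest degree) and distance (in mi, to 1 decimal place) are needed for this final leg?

Leg 1 (202°, 66 mi): east 66 sin 202° = -24.72, north 66 cos 202° = -61.19
Current position: (-24.72, -61.19). Target: (27, -22). Remaining: Δeast = 51.72, Δnorth = 39.19.
Bearing = atan2(51.72, 39.19) mod 360° = 52.85°; distance = √((51.72)² + (39.19)²) = 64.897 mi.

053°, 64.9 mi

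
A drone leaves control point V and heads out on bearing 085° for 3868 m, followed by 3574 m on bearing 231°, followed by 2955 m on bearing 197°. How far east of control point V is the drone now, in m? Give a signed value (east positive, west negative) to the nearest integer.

212 m

Leg 1 (085°, 3868 m): east 3868 sin 85° = 3853.28, north 3868 cos 85° = 337.12
Leg 2 (231°, 3574 m): east 3574 sin 231° = -2777.52, north 3574 cos 231° = -2249.19
Leg 3 (197°, 2955 m): east 2955 sin 197° = -863.96, north 2955 cos 197° = -2825.88
Net east component: 211.80 m.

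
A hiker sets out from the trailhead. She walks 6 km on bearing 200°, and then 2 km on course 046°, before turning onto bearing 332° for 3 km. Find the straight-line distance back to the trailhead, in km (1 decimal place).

2.6 km

Leg 1 (200°, 6 km): east 6 sin 200° = -2.05, north 6 cos 200° = -5.64
Leg 2 (046°, 2 km): east 2 sin 46° = 1.44, north 2 cos 46° = 1.39
Leg 3 (332°, 3 km): east 3 sin 332° = -1.41, north 3 cos 332° = 2.65
Net: -2.02 east, -1.60 north. Distance = √((-2.02)² + (-1.60)²) = 2.578 km.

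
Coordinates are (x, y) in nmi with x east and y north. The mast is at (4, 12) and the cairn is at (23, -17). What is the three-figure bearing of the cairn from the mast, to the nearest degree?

Δeast = 23 − 4 = 19.00; Δnorth = -17 − 12 = -29.00.
Bearing = atan2(Δeast, Δnorth) mod 360° = 146.77° ≈ 147°.

147°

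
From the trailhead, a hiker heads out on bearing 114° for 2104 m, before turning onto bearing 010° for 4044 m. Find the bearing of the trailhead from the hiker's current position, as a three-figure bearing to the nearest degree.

220°

Leg 1 (114°, 2104 m): east 2104 sin 114° = 1922.10, north 2104 cos 114° = -855.77
Leg 2 (010°, 4044 m): east 4044 sin 10° = 702.23, north 4044 cos 10° = 3982.56
Net displacement: 2624.33 east, 3126.79 north. Direction back to start is (-2624.33, -3126.79): bearing = atan2(-2624.33, -3126.79) mod 360° = 220.01° ≈ 220°.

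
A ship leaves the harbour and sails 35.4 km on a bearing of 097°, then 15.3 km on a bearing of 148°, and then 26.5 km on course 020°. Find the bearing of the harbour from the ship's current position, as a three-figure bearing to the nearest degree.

262°

Leg 1 (097°, 35.4 km): east 35.4 sin 97° = 35.14, north 35.4 cos 97° = -4.31
Leg 2 (148°, 15.3 km): east 15.3 sin 148° = 8.11, north 15.3 cos 148° = -12.98
Leg 3 (020°, 26.5 km): east 26.5 sin 20° = 9.06, north 26.5 cos 20° = 24.90
Net displacement: 52.31 east, 7.61 north. Direction back to start is (-52.31, -7.61): bearing = atan2(-52.31, -7.61) mod 360° = 261.72° ≈ 262°.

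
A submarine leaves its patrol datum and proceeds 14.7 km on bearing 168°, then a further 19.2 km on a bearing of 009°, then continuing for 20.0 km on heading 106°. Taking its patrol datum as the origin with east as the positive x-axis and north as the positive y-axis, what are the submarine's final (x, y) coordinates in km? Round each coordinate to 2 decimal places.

(25.29, -0.93)

Leg 1 (168°, 14.7 km): east 14.7 sin 168° = 3.06, north 14.7 cos 168° = -14.38
Leg 2 (009°, 19.2 km): east 19.2 sin 9° = 3.00, north 19.2 cos 9° = 18.96
Leg 3 (106°, 20.0 km): east 20.0 sin 106° = 19.23, north 20.0 cos 106° = -5.51
Summing: 25.29 km east, -0.93 km north → (25.29, -0.93).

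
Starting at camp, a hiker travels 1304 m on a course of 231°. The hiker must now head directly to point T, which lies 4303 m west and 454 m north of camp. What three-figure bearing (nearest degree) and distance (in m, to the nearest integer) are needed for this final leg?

Leg 1 (231°, 1304 m): east 1304 sin 231° = -1013.40, north 1304 cos 231° = -820.63
Current position: (-1013.40, -820.63). Target: (-4303, 454). Remaining: Δeast = -3289.60, Δnorth = 1274.63.
Bearing = atan2(-3289.60, 1274.63) mod 360° = 291.18°; distance = √((-3289.60)² + (1274.63)²) = 3527.913 m.

291°, 3528 m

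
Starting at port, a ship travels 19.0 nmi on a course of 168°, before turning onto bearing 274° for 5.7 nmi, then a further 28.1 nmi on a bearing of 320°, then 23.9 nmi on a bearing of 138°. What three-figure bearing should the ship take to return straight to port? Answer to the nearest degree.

015°

Leg 1 (168°, 19.0 nmi): east 19.0 sin 168° = 3.95, north 19.0 cos 168° = -18.58
Leg 2 (274°, 5.7 nmi): east 5.7 sin 274° = -5.69, north 5.7 cos 274° = 0.40
Leg 3 (320°, 28.1 nmi): east 28.1 sin 320° = -18.06, north 28.1 cos 320° = 21.53
Leg 4 (138°, 23.9 nmi): east 23.9 sin 138° = 15.99, north 23.9 cos 138° = -17.76
Net displacement: -3.81 east, -14.42 north. Direction back to start is (3.81, 14.42): bearing = atan2(3.81, 14.42) mod 360° = 14.78° ≈ 015°.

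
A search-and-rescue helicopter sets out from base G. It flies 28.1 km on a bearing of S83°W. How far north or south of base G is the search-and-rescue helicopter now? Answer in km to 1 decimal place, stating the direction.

3.4 km south

Leg 1 (S83°W, 28.1 km): east 28.1 sin 263° = -27.89, north 28.1 cos 263° = -3.42
Net north component: -3.42 km.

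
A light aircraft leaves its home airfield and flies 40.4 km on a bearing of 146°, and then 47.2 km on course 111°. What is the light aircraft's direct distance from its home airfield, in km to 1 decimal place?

83.6 km

Leg 1 (146°, 40.4 km): east 40.4 sin 146° = 22.59, north 40.4 cos 146° = -33.49
Leg 2 (111°, 47.2 km): east 47.2 sin 111° = 44.06, north 47.2 cos 111° = -16.91
Net: 66.66 east, -50.41 north. Distance = √((66.66)² + (-50.41)²) = 83.571 km.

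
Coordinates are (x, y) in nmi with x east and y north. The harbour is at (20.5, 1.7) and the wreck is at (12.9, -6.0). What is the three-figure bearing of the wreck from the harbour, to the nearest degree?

225°

Δeast = 12.9 − 20.5 = -7.60; Δnorth = -6.0 − 1.7 = -7.70.
Bearing = atan2(Δeast, Δnorth) mod 360° = 224.63° ≈ 225°.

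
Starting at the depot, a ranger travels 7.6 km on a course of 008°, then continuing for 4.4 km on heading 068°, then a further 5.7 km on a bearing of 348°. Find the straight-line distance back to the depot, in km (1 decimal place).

Leg 1 (008°, 7.6 km): east 7.6 sin 8° = 1.06, north 7.6 cos 8° = 7.53
Leg 2 (068°, 4.4 km): east 4.4 sin 68° = 4.08, north 4.4 cos 68° = 1.65
Leg 3 (348°, 5.7 km): east 5.7 sin 348° = -1.19, north 5.7 cos 348° = 5.58
Net: 3.95 east, 14.75 north. Distance = √((3.95)² + (14.75)²) = 15.270 km.

15.3 km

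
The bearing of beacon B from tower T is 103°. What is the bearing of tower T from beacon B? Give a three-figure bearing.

283°

Back-bearing = 103° + 180° = 283°.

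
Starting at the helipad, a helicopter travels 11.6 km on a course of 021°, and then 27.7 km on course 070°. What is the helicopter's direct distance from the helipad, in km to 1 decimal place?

36.4 km

Leg 1 (021°, 11.6 km): east 11.6 sin 21° = 4.16, north 11.6 cos 21° = 10.83
Leg 2 (070°, 27.7 km): east 27.7 sin 70° = 26.03, north 27.7 cos 70° = 9.47
Net: 30.19 east, 20.30 north. Distance = √((30.19)² + (20.30)²) = 36.379 km.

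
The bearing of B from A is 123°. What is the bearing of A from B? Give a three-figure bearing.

303°

Back-bearing = 123° + 180° = 303°.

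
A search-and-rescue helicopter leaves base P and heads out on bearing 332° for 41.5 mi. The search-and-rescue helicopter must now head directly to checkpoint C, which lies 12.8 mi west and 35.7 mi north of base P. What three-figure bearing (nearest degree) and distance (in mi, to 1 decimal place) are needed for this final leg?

098°, 6.7 mi

Leg 1 (332°, 41.5 mi): east 41.5 sin 332° = -19.48, north 41.5 cos 332° = 36.64
Current position: (-19.48, 36.64). Target: (-12.8, 35.7). Remaining: Δeast = 6.68, Δnorth = -0.94.
Bearing = atan2(6.68, -0.94) mod 360° = 98.03°; distance = √((6.68)² + (-0.94)²) = 6.749 mi.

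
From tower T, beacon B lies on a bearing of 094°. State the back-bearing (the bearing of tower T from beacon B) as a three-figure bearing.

274°

Back-bearing = 094° + 180° = 274°.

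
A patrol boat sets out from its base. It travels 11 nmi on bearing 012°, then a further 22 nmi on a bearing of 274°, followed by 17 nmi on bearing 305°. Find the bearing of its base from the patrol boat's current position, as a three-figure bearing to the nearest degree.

123°

Leg 1 (012°, 11 nmi): east 11 sin 12° = 2.29, north 11 cos 12° = 10.76
Leg 2 (274°, 22 nmi): east 22 sin 274° = -21.95, north 22 cos 274° = 1.53
Leg 3 (305°, 17 nmi): east 17 sin 305° = -13.93, north 17 cos 305° = 9.75
Net displacement: -33.58 east, 22.05 north. Direction back to start is (33.58, -22.05): bearing = atan2(33.58, -22.05) mod 360° = 123.28° ≈ 123°.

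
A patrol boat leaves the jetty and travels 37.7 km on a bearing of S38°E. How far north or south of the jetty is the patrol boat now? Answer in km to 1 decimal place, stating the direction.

29.7 km south

Leg 1 (S38°E, 37.7 km): east 37.7 sin 142° = 23.21, north 37.7 cos 142° = -29.71
Net north component: -29.71 km.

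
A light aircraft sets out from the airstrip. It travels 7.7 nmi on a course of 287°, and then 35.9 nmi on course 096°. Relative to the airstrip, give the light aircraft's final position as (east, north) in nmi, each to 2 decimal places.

(28.34, -1.50)

Leg 1 (287°, 7.7 nmi): east 7.7 sin 287° = -7.36, north 7.7 cos 287° = 2.25
Leg 2 (096°, 35.9 nmi): east 35.9 sin 96° = 35.70, north 35.9 cos 96° = -3.75
Summing: 28.34 nmi east, -1.50 nmi north → (28.34, -1.50).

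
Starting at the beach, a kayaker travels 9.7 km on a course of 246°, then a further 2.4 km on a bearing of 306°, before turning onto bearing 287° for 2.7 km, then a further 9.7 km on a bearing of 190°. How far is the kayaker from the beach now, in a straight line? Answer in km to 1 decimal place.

18.8 km

Leg 1 (246°, 9.7 km): east 9.7 sin 246° = -8.86, north 9.7 cos 246° = -3.95
Leg 2 (306°, 2.4 km): east 2.4 sin 306° = -1.94, north 2.4 cos 306° = 1.41
Leg 3 (287°, 2.7 km): east 2.7 sin 287° = -2.58, north 2.7 cos 287° = 0.79
Leg 4 (190°, 9.7 km): east 9.7 sin 190° = -1.68, north 9.7 cos 190° = -9.55
Net: -15.07 east, -11.30 north. Distance = √((-15.07)² + (-11.30)²) = 18.834 km.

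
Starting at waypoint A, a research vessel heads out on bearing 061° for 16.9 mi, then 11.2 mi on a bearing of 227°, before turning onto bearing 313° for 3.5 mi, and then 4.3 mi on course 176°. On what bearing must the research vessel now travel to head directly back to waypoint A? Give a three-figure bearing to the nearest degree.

Leg 1 (061°, 16.9 mi): east 16.9 sin 61° = 14.78, north 16.9 cos 61° = 8.19
Leg 2 (227°, 11.2 mi): east 11.2 sin 227° = -8.19, north 11.2 cos 227° = -7.64
Leg 3 (313°, 3.5 mi): east 3.5 sin 313° = -2.56, north 3.5 cos 313° = 2.39
Leg 4 (176°, 4.3 mi): east 4.3 sin 176° = 0.30, north 4.3 cos 176° = -4.29
Net displacement: 4.33 east, -1.35 north. Direction back to start is (-4.33, 1.35): bearing = atan2(-4.33, 1.35) mod 360° = 287.29° ≈ 287°.

287°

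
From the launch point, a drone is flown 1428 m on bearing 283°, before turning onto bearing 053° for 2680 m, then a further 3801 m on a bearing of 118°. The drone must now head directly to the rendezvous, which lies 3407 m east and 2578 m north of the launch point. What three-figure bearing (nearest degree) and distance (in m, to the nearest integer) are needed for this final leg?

344°, 2527 m

Leg 1 (283°, 1428 m): east 1428 sin 283° = -1391.40, north 1428 cos 283° = 321.23
Leg 2 (053°, 2680 m): east 2680 sin 53° = 2140.34, north 2680 cos 53° = 1612.86
Leg 3 (118°, 3801 m): east 3801 sin 118° = 3356.08, north 3801 cos 118° = -1784.46
Current position: (4105.03, 149.63). Target: (3407, 2578). Remaining: Δeast = -698.03, Δnorth = 2428.37.
Bearing = atan2(-698.03, 2428.37) mod 360° = 343.96°; distance = √((-698.03)² + (2428.37)²) = 2526.699 m.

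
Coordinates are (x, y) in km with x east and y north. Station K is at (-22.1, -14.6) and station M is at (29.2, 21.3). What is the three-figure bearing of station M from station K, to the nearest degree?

Δeast = 29.2 − -22.1 = 51.30; Δnorth = 21.3 − -14.6 = 35.90.
Bearing = atan2(Δeast, Δnorth) mod 360° = 55.02° ≈ 055°.

055°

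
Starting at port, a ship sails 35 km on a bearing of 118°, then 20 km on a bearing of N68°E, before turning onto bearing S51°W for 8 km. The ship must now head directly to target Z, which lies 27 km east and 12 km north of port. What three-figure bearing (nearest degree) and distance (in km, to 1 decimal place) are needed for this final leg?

Leg 1 (118°, 35 km): east 35 sin 118° = 30.90, north 35 cos 118° = -16.43
Leg 2 (N68°E, 20 km): east 20 sin 68° = 18.54, north 20 cos 68° = 7.49
Leg 3 (S51°W, 8 km): east 8 sin 231° = -6.22, north 8 cos 231° = -5.03
Current position: (43.23, -13.97). Target: (27, 12). Remaining: Δeast = -16.23, Δnorth = 25.97.
Bearing = atan2(-16.23, 25.97) mod 360° = 328.00°; distance = √((-16.23)² + (25.97)²) = 30.628 km.

328°, 30.6 km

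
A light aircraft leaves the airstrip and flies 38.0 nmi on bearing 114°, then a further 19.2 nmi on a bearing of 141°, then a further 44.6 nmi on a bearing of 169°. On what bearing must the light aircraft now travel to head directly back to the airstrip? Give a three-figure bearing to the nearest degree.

323°

Leg 1 (114°, 38.0 nmi): east 38.0 sin 114° = 34.71, north 38.0 cos 114° = -15.46
Leg 2 (141°, 19.2 nmi): east 19.2 sin 141° = 12.08, north 19.2 cos 141° = -14.92
Leg 3 (169°, 44.6 nmi): east 44.6 sin 169° = 8.51, north 44.6 cos 169° = -43.78
Net displacement: 55.31 east, -74.16 north. Direction back to start is (-55.31, 74.16): bearing = atan2(-55.31, 74.16) mod 360° = 323.28° ≈ 323°.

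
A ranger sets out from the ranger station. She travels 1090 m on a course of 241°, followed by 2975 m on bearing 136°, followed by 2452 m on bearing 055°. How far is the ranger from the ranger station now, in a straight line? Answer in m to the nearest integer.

3367 m

Leg 1 (241°, 1090 m): east 1090 sin 241° = -953.34, north 1090 cos 241° = -528.44
Leg 2 (136°, 2975 m): east 2975 sin 136° = 2066.61, north 2975 cos 136° = -2140.04
Leg 3 (055°, 2452 m): east 2452 sin 55° = 2008.56, north 2452 cos 55° = 1406.41
Net: 3121.83 east, -1262.07 north. Distance = √((3121.83)² + (-1262.07)²) = 3367.293 m.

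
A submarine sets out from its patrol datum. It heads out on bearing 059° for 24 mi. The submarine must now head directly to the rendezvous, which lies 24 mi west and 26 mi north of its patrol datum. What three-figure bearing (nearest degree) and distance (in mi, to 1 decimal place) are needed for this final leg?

Leg 1 (059°, 24 mi): east 24 sin 59° = 20.57, north 24 cos 59° = 12.36
Current position: (20.57, 12.36). Target: (-24, 26). Remaining: Δeast = -44.57, Δnorth = 13.64.
Bearing = atan2(-44.57, 13.64) mod 360° = 287.01°; distance = √((-44.57)² + (13.64)²) = 46.612 mi.

287°, 46.6 mi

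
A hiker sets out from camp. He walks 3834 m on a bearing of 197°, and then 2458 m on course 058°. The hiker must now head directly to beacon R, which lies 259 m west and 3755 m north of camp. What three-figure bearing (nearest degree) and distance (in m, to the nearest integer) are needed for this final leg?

Leg 1 (197°, 3834 m): east 3834 sin 197° = -1120.95, north 3834 cos 197° = -3666.47
Leg 2 (058°, 2458 m): east 2458 sin 58° = 2084.50, north 2458 cos 58° = 1302.54
Current position: (963.55, -2363.93). Target: (-259, 3755). Remaining: Δeast = -1222.55, Δnorth = 6118.93.
Bearing = atan2(-1222.55, 6118.93) mod 360° = 348.70°; distance = √((-1222.55)² + (6118.93)²) = 6239.867 m.

349°, 6240 m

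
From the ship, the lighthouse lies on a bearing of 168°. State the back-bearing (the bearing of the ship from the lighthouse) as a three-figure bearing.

348°

Back-bearing = 168° + 180° = 348°.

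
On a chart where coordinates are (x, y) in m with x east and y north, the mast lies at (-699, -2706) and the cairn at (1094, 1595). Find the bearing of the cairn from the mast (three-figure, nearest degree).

023°

Δeast = 1094 − -699 = 1793.00; Δnorth = 1595 − -2706 = 4301.00.
Bearing = atan2(Δeast, Δnorth) mod 360° = 22.63° ≈ 023°.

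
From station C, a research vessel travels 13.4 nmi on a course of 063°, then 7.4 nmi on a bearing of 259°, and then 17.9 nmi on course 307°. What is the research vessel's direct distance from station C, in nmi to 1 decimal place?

Leg 1 (063°, 13.4 nmi): east 13.4 sin 63° = 11.94, north 13.4 cos 63° = 6.08
Leg 2 (259°, 7.4 nmi): east 7.4 sin 259° = -7.26, north 7.4 cos 259° = -1.41
Leg 3 (307°, 17.9 nmi): east 17.9 sin 307° = -14.30, north 17.9 cos 307° = 10.77
Net: -9.62 east, 15.44 north. Distance = √((-9.62)² + (15.44)²) = 18.195 nmi.

18.2 nmi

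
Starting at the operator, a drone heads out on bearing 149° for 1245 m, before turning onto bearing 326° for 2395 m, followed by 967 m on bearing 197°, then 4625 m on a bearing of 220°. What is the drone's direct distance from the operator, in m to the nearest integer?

Leg 1 (149°, 1245 m): east 1245 sin 149° = 641.22, north 1245 cos 149° = -1067.17
Leg 2 (326°, 2395 m): east 2395 sin 326° = -1339.27, north 2395 cos 326° = 1985.54
Leg 3 (197°, 967 m): east 967 sin 197° = -282.72, north 967 cos 197° = -924.75
Leg 4 (220°, 4625 m): east 4625 sin 220° = -2972.89, north 4625 cos 220° = -3542.96
Net: -3953.66 east, -3549.33 north. Distance = √((-3953.66)² + (-3549.33)²) = 5313.114 m.

5313 m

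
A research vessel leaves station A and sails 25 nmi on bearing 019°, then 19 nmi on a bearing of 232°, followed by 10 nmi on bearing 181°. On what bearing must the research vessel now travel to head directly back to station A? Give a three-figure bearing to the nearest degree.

Leg 1 (019°, 25 nmi): east 25 sin 19° = 8.14, north 25 cos 19° = 23.64
Leg 2 (232°, 19 nmi): east 19 sin 232° = -14.97, north 19 cos 232° = -11.70
Leg 3 (181°, 10 nmi): east 10 sin 181° = -0.17, north 10 cos 181° = -10.00
Net displacement: -7.01 east, 1.94 north. Direction back to start is (7.01, -1.94): bearing = atan2(7.01, -1.94) mod 360° = 105.49° ≈ 105°.

105°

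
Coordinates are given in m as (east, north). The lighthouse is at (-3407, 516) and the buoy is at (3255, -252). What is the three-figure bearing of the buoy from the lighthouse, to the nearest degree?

Δeast = 3255 − -3407 = 6662.00; Δnorth = -252 − 516 = -768.00.
Bearing = atan2(Δeast, Δnorth) mod 360° = 96.58° ≈ 097°.

097°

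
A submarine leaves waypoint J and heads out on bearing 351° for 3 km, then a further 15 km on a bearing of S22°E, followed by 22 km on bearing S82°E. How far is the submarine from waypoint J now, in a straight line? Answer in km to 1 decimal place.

30.4 km

Leg 1 (351°, 3 km): east 3 sin 351° = -0.47, north 3 cos 351° = 2.96
Leg 2 (S22°E, 15 km): east 15 sin 158° = 5.62, north 15 cos 158° = -13.91
Leg 3 (S82°E, 22 km): east 22 sin 98° = 21.79, north 22 cos 98° = -3.06
Net: 26.94 east, -14.01 north. Distance = √((26.94)² + (-14.01)²) = 30.360 km.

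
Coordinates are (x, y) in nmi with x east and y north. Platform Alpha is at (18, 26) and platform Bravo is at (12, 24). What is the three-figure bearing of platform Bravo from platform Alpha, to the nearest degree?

252°

Δeast = 12 − 18 = -6.00; Δnorth = 24 − 26 = -2.00.
Bearing = atan2(Δeast, Δnorth) mod 360° = 251.57° ≈ 252°.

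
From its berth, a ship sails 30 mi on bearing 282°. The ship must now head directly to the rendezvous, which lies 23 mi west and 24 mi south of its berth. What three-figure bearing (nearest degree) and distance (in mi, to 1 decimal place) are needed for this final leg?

Leg 1 (282°, 30 mi): east 30 sin 282° = -29.34, north 30 cos 282° = 6.24
Current position: (-29.34, 6.24). Target: (-23, -24). Remaining: Δeast = 6.34, Δnorth = -30.24.
Bearing = atan2(6.34, -30.24) mod 360° = 168.15°; distance = √((6.34)² + (-30.24)²) = 30.896 mi.

168°, 30.9 mi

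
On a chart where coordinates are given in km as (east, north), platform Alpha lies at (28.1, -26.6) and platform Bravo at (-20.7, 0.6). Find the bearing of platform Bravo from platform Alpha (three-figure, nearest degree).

Δeast = -20.7 − 28.1 = -48.80; Δnorth = 0.6 − -26.6 = 27.20.
Bearing = atan2(Δeast, Δnorth) mod 360° = 299.13° ≈ 299°.

299°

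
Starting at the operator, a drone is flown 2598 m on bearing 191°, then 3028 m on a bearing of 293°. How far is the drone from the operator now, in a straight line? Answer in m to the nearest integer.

3556 m

Leg 1 (191°, 2598 m): east 2598 sin 191° = -495.72, north 2598 cos 191° = -2550.27
Leg 2 (293°, 3028 m): east 3028 sin 293° = -2787.29, north 3028 cos 293° = 1183.13
Net: -3283.01 east, -1367.13 north. Distance = √((-3283.01)² + (-1367.13)²) = 3556.292 m.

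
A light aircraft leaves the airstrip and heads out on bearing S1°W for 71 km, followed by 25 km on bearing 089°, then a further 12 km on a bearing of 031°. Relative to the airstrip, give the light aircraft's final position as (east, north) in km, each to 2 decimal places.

(29.94, -60.27)

Leg 1 (S1°W, 71 km): east 71 sin 181° = -1.24, north 71 cos 181° = -70.99
Leg 2 (089°, 25 km): east 25 sin 89° = 25.00, north 25 cos 89° = 0.44
Leg 3 (031°, 12 km): east 12 sin 31° = 6.18, north 12 cos 31° = 10.29
Summing: 29.94 km east, -60.27 km north → (29.94, -60.27).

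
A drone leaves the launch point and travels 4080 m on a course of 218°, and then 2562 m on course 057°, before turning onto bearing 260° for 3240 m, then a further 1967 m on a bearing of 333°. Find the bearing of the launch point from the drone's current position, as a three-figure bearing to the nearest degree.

Leg 1 (218°, 4080 m): east 4080 sin 218° = -2511.90, north 4080 cos 218° = -3215.08
Leg 2 (057°, 2562 m): east 2562 sin 57° = 2148.67, north 2562 cos 57° = 1395.37
Leg 3 (260°, 3240 m): east 3240 sin 260° = -3190.78, north 3240 cos 260° = -562.62
Leg 4 (333°, 1967 m): east 1967 sin 333° = -893.00, north 1967 cos 333° = 1752.61
Net displacement: -4447.00 east, -629.73 north. Direction back to start is (4447.00, 629.73): bearing = atan2(4447.00, 629.73) mod 360° = 81.94° ≈ 082°.

082°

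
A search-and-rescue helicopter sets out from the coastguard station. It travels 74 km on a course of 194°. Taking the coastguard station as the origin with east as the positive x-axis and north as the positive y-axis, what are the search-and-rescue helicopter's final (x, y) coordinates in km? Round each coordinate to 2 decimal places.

Leg 1 (194°, 74 km): east 74 sin 194° = -17.90, north 74 cos 194° = -71.80
Summing: -17.90 km east, -71.80 km north → (-17.90, -71.80).

(-17.90, -71.80)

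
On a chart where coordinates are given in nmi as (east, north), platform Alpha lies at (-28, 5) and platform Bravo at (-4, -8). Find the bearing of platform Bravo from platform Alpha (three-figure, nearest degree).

Δeast = -4 − -28 = 24.00; Δnorth = -8 − 5 = -13.00.
Bearing = atan2(Δeast, Δnorth) mod 360° = 118.44° ≈ 118°.

118°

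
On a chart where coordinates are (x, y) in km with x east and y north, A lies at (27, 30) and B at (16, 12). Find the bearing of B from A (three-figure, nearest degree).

Δeast = 16 − 27 = -11.00; Δnorth = 12 − 30 = -18.00.
Bearing = atan2(Δeast, Δnorth) mod 360° = 211.43° ≈ 211°.

211°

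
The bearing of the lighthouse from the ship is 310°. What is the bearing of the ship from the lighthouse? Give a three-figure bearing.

130°

Back-bearing = 310° − 180° = 130°.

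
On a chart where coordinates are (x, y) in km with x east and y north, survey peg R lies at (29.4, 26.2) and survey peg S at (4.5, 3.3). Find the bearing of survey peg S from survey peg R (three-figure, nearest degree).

227°

Δeast = 4.5 − 29.4 = -24.90; Δnorth = 3.3 − 26.2 = -22.90.
Bearing = atan2(Δeast, Δnorth) mod 360° = 227.40° ≈ 227°.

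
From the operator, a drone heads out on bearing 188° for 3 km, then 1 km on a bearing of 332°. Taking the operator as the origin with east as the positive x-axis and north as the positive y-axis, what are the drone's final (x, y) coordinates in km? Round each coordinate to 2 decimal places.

(-0.89, -2.09)

Leg 1 (188°, 3 km): east 3 sin 188° = -0.42, north 3 cos 188° = -2.97
Leg 2 (332°, 1 km): east 1 sin 332° = -0.47, north 1 cos 332° = 0.88
Summing: -0.89 km east, -2.09 km north → (-0.89, -2.09).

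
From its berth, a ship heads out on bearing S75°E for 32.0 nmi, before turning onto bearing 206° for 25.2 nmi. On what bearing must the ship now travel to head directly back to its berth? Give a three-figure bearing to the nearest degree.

327°

Leg 1 (S75°E, 32.0 nmi): east 32.0 sin 105° = 30.91, north 32.0 cos 105° = -8.28
Leg 2 (206°, 25.2 nmi): east 25.2 sin 206° = -11.05, north 25.2 cos 206° = -22.65
Net displacement: 19.86 east, -30.93 north. Direction back to start is (-19.86, 30.93): bearing = atan2(-19.86, 30.93) mod 360° = 327.29° ≈ 327°.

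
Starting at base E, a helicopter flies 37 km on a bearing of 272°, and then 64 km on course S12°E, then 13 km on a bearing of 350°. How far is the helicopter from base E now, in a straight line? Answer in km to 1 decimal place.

55.0 km

Leg 1 (272°, 37 km): east 37 sin 272° = -36.98, north 37 cos 272° = 1.29
Leg 2 (S12°E, 64 km): east 64 sin 168° = 13.31, north 64 cos 168° = -62.60
Leg 3 (350°, 13 km): east 13 sin 350° = -2.26, north 13 cos 350° = 12.80
Net: -25.93 east, -48.51 north. Distance = √((-25.93)² + (-48.51)²) = 55.003 km.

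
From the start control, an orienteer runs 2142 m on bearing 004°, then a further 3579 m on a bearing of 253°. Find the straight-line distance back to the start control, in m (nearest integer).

3450 m

Leg 1 (004°, 2142 m): east 2142 sin 4° = 149.42, north 2142 cos 4° = 2136.78
Leg 2 (253°, 3579 m): east 3579 sin 253° = -3422.61, north 3579 cos 253° = -1046.40
Net: -3273.20 east, 1090.38 north. Distance = √((-3273.20)² + (1090.38)²) = 3450.036 m.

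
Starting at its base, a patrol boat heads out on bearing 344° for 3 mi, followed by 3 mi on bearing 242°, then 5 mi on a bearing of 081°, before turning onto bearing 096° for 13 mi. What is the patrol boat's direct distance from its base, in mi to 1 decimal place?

14.4 mi

Leg 1 (344°, 3 mi): east 3 sin 344° = -0.83, north 3 cos 344° = 2.88
Leg 2 (242°, 3 mi): east 3 sin 242° = -2.65, north 3 cos 242° = -1.41
Leg 3 (081°, 5 mi): east 5 sin 81° = 4.94, north 5 cos 81° = 0.78
Leg 4 (096°, 13 mi): east 13 sin 96° = 12.93, north 13 cos 96° = -1.36
Net: 14.39 east, 0.90 north. Distance = √((14.39)² + (0.90)²) = 14.420 mi.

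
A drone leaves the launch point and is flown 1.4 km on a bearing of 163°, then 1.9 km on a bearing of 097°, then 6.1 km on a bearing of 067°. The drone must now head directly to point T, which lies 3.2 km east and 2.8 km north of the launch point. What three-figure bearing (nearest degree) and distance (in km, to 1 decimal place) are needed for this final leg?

Leg 1 (163°, 1.4 km): east 1.4 sin 163° = 0.41, north 1.4 cos 163° = -1.34
Leg 2 (097°, 1.9 km): east 1.9 sin 97° = 1.89, north 1.9 cos 97° = -0.23
Leg 3 (067°, 6.1 km): east 6.1 sin 67° = 5.62, north 6.1 cos 67° = 2.38
Current position: (7.91, 0.81). Target: (3.2, 2.8). Remaining: Δeast = -4.71, Δnorth = 1.99.
Bearing = atan2(-4.71, 1.99) mod 360° = 292.87°; distance = √((-4.71)² + (1.99)²) = 5.112 km.

293°, 5.1 km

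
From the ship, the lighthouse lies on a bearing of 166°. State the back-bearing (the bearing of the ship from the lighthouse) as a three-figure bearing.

346°

Back-bearing = 166° + 180° = 346°.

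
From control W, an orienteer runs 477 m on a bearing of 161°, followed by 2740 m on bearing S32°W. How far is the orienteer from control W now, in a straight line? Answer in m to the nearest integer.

Leg 1 (161°, 477 m): east 477 sin 161° = 155.30, north 477 cos 161° = -451.01
Leg 2 (S32°W, 2740 m): east 2740 sin 212° = -1451.98, north 2740 cos 212° = -2323.65
Net: -1296.68 east, -2774.66 north. Distance = √((-1296.68)² + (-2774.66)²) = 3062.703 m.

3063 m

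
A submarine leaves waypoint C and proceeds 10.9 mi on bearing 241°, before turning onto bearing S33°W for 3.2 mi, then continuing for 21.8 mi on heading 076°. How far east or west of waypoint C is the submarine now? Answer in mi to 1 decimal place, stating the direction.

Leg 1 (241°, 10.9 mi): east 10.9 sin 241° = -9.53, north 10.9 cos 241° = -5.28
Leg 2 (S33°W, 3.2 mi): east 3.2 sin 213° = -1.74, north 3.2 cos 213° = -2.68
Leg 3 (076°, 21.8 mi): east 21.8 sin 76° = 21.15, north 21.8 cos 76° = 5.27
Net east component: 9.88 mi.

9.9 mi east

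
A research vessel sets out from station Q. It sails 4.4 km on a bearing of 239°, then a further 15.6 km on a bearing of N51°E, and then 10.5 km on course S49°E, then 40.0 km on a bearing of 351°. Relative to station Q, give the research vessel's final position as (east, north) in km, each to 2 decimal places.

(10.02, 40.17)

Leg 1 (239°, 4.4 km): east 4.4 sin 239° = -3.77, north 4.4 cos 239° = -2.27
Leg 2 (N51°E, 15.6 km): east 15.6 sin 51° = 12.12, north 15.6 cos 51° = 9.82
Leg 3 (S49°E, 10.5 km): east 10.5 sin 131° = 7.92, north 10.5 cos 131° = -6.89
Leg 4 (351°, 40.0 km): east 40.0 sin 351° = -6.26, north 40.0 cos 351° = 39.51
Summing: 10.02 km east, 40.17 km north → (10.02, 40.17).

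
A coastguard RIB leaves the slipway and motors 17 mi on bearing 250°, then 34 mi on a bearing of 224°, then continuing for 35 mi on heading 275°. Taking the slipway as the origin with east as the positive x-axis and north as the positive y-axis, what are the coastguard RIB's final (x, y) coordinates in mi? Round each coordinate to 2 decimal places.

Leg 1 (250°, 17 mi): east 17 sin 250° = -15.97, north 17 cos 250° = -5.81
Leg 2 (224°, 34 mi): east 34 sin 224° = -23.62, north 34 cos 224° = -24.46
Leg 3 (275°, 35 mi): east 35 sin 275° = -34.87, north 35 cos 275° = 3.05
Summing: -74.46 mi east, -27.22 mi north → (-74.46, -27.22).

(-74.46, -27.22)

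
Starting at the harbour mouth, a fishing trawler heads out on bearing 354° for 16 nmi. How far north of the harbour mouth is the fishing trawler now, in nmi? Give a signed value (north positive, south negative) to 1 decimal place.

15.9 nmi

Leg 1 (354°, 16 nmi): east 16 sin 354° = -1.67, north 16 cos 354° = 15.91
Net north component: 15.91 nmi.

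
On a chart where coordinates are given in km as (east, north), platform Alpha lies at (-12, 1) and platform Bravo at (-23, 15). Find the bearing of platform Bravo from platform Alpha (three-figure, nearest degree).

Δeast = -23 − -12 = -11.00; Δnorth = 15 − 1 = 14.00.
Bearing = atan2(Δeast, Δnorth) mod 360° = 321.84° ≈ 322°.

322°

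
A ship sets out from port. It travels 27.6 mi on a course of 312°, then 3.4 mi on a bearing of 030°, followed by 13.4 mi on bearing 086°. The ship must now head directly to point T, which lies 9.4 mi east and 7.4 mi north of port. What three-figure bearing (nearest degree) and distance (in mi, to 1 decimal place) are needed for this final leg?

Leg 1 (312°, 27.6 mi): east 27.6 sin 312° = -20.51, north 27.6 cos 312° = 18.47
Leg 2 (030°, 3.4 mi): east 3.4 sin 30° = 1.70, north 3.4 cos 30° = 2.94
Leg 3 (086°, 13.4 mi): east 13.4 sin 86° = 13.37, north 13.4 cos 86° = 0.93
Current position: (-5.44, 22.35). Target: (9.4, 7.4). Remaining: Δeast = 14.84, Δnorth = -14.95.
Bearing = atan2(14.84, -14.95) mod 360° = 135.20°; distance = √((14.84)² + (-14.95)²) = 21.065 mi.

135°, 21.1 mi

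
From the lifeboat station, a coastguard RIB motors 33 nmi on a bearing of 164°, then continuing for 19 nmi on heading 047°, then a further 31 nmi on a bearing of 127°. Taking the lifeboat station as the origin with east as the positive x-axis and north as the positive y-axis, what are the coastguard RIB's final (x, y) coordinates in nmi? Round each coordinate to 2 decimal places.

Leg 1 (164°, 33 nmi): east 33 sin 164° = 9.10, north 33 cos 164° = -31.72
Leg 2 (047°, 19 nmi): east 19 sin 47° = 13.90, north 19 cos 47° = 12.96
Leg 3 (127°, 31 nmi): east 31 sin 127° = 24.76, north 31 cos 127° = -18.66
Summing: 47.75 nmi east, -37.42 nmi north → (47.75, -37.42).

(47.75, -37.42)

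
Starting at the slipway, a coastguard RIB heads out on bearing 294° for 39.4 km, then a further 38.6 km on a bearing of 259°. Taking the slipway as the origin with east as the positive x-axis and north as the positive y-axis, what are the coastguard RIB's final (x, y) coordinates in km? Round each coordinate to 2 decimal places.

Leg 1 (294°, 39.4 km): east 39.4 sin 294° = -35.99, north 39.4 cos 294° = 16.03
Leg 2 (259°, 38.6 km): east 38.6 sin 259° = -37.89, north 38.6 cos 259° = -7.37
Summing: -73.88 km east, 8.66 km north → (-73.88, 8.66).

(-73.88, 8.66)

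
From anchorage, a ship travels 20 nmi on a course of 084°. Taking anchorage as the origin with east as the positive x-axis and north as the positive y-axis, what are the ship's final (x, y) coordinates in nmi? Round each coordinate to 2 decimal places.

(19.89, 2.09)

Leg 1 (084°, 20 nmi): east 20 sin 84° = 19.89, north 20 cos 84° = 2.09
Summing: 19.89 nmi east, 2.09 nmi north → (19.89, 2.09).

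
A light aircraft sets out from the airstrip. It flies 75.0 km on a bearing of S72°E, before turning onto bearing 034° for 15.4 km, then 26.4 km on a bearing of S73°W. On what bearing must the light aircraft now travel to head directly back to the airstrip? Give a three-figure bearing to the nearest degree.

288°

Leg 1 (S72°E, 75.0 km): east 75.0 sin 108° = 71.33, north 75.0 cos 108° = -23.18
Leg 2 (034°, 15.4 km): east 15.4 sin 34° = 8.61, north 15.4 cos 34° = 12.77
Leg 3 (S73°W, 26.4 km): east 26.4 sin 253° = -25.25, north 26.4 cos 253° = -7.72
Net displacement: 54.69 east, -18.13 north. Direction back to start is (-54.69, 18.13): bearing = atan2(-54.69, 18.13) mod 360° = 288.34° ≈ 288°.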